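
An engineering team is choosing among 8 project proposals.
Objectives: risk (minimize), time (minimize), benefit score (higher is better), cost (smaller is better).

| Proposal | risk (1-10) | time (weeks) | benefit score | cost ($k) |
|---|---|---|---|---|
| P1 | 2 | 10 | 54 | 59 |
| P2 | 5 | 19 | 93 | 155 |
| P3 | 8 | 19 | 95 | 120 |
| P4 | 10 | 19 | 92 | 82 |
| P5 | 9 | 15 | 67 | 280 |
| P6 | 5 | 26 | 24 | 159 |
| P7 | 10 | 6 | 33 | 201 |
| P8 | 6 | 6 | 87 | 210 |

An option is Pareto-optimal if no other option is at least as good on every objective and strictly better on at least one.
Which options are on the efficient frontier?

P1, P2, P3, P4, P7, P8

P1: not dominated (best risk).
P2: not dominated.
P3: not dominated (best benefit score).
P4: not dominated.
P5: dominated by P8 (risk 6≤9, time 6≤15, benefit score 87≥67, cost 210≤280).
P6: dominated by P1 (risk 2≤5, time 10≤26, benefit score 54≥24, cost 59≤159).
P7: not dominated.
P8: not dominated.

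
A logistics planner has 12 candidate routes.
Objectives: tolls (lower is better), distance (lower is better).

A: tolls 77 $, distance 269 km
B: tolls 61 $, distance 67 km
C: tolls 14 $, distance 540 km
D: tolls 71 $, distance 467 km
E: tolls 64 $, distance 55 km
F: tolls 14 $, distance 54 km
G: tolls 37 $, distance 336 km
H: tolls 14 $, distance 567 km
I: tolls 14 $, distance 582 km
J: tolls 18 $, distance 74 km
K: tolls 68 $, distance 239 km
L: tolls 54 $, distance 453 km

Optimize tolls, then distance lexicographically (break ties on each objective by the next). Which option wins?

First minimize tolls: best is 14, kept {C, F, H, I}.
Then minimize distance: best is 54, kept {F}.

F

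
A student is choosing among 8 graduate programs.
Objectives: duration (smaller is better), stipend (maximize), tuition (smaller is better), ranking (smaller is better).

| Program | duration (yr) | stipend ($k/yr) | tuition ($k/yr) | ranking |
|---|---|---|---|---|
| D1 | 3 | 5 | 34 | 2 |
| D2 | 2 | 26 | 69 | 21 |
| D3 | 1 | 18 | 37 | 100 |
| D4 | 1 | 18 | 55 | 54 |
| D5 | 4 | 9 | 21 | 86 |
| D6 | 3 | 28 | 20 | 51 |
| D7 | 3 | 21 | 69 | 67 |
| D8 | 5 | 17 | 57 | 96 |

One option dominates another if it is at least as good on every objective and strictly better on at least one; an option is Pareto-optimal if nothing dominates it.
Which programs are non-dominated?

D1: not dominated (best ranking).
D2: not dominated.
D3: not dominated.
D4: not dominated.
D5: dominated by D6 (duration 3≤4, stipend 28≥9, tuition 20≤21, ranking 51≤86).
D6: not dominated (best stipend).
D7: dominated by D2 (duration 2≤3, stipend 26≥21, tuition 69≤69, ranking 21≤67).
D8: dominated by D4 (duration 1≤5, stipend 18≥17, tuition 55≤57, ranking 54≤96).

D1, D2, D3, D4, D6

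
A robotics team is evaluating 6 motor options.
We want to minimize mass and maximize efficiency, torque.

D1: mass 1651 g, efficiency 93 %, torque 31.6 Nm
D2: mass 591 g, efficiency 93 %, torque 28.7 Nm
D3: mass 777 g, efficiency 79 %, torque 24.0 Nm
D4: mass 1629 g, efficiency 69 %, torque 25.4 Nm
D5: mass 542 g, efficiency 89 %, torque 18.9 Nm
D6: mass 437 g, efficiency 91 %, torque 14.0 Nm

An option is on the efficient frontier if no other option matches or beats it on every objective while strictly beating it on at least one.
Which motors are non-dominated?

D1: not dominated (best torque).
D2: not dominated.
D3: dominated by D2 (mass 591≤777, efficiency 93≥79, torque 28.7≥24.0).
D4: dominated by D2 (mass 591≤1629, efficiency 93≥69, torque 28.7≥25.4).
D5: not dominated.
D6: not dominated (best mass).

D1, D2, D5, D6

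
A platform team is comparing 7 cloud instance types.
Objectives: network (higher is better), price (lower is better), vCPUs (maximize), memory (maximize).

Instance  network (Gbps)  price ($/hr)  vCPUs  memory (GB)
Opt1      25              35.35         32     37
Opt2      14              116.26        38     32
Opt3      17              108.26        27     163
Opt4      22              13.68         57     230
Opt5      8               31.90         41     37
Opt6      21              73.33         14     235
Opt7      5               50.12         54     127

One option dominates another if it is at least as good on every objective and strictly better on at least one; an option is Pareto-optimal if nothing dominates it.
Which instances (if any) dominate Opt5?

Opt4

Opt4: network 22≥8, price 13.68≤31.90, vCPUs 57≥41, memory 230≥37 — dominates Opt5.
Others (Opt1, Opt2, Opt3, Opt6, Opt7) are each worse than Opt5 on at least one objective.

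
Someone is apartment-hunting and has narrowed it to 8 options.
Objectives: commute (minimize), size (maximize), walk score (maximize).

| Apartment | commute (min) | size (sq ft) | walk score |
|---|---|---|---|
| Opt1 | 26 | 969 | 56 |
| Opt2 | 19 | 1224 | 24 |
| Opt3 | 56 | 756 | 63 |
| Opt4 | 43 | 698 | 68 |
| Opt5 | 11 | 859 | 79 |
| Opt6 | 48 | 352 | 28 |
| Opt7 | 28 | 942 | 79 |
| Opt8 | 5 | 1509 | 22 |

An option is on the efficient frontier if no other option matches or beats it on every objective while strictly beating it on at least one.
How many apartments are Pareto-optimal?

Opt1: not dominated.
Opt2: not dominated.
Opt3: dominated by Opt5 (commute 11≤56, size 859≥756, walk score 79≥63).
Opt4: dominated by Opt5 (commute 11≤43, size 859≥698, walk score 79≥68).
Opt5: not dominated.
Opt6: dominated by Opt1 (commute 26≤48, size 969≥352, walk score 56≥28).
Opt7: not dominated.
Opt8: not dominated (best commute).
Pareto-optimal: Opt1, Opt2, Opt5, Opt7, Opt8 → 5.

5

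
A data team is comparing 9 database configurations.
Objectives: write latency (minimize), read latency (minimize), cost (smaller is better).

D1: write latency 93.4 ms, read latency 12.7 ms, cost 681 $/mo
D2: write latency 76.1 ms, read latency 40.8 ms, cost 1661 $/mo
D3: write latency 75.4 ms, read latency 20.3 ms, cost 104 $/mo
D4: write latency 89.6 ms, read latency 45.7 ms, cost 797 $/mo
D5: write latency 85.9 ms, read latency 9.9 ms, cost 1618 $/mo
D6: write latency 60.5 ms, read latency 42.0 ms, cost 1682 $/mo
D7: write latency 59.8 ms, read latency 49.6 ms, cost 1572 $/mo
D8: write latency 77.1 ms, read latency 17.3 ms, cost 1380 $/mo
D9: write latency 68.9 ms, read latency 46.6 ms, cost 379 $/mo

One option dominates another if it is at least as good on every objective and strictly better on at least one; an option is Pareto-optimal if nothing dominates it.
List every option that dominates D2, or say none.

D3

D3: write latency 75.4≤76.1, read latency 20.3≤40.8, cost 104≤1661 — dominates D2.
Others (D1, D4, D5, D6, D7, D8, D9) are each worse than D2 on at least one objective.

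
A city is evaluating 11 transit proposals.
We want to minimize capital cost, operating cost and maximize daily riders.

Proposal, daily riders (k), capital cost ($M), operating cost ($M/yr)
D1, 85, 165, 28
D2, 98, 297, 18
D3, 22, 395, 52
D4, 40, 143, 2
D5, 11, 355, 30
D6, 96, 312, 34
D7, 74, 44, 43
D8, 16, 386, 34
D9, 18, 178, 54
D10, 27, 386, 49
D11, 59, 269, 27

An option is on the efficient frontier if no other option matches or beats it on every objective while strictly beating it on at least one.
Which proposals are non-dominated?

D1, D2, D4, D7, D11

D1: not dominated.
D2: not dominated (best daily riders).
D3: dominated by D1 (daily riders 85≥22, capital cost 165≤395, operating cost 28≤52).
D4: not dominated (best operating cost).
D5: dominated by D1 (daily riders 85≥11, capital cost 165≤355, operating cost 28≤30).
D6: dominated by D2 (daily riders 98≥96, capital cost 297≤312, operating cost 18≤34).
D7: not dominated (best capital cost).
D8: dominated by D1 (daily riders 85≥16, capital cost 165≤386, operating cost 28≤34).
D9: dominated by D1 (daily riders 85≥18, capital cost 165≤178, operating cost 28≤54).
D10: dominated by D1 (daily riders 85≥27, capital cost 165≤386, operating cost 28≤49).
D11: not dominated.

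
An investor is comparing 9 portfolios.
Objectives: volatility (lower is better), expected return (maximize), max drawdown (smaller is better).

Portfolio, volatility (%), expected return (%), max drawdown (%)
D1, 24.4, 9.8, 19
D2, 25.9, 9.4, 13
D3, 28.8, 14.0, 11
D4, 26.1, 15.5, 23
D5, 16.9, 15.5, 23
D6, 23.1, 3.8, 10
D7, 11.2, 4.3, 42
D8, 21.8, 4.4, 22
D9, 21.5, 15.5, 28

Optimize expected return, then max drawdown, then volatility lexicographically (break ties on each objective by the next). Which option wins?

D5

First maximize expected return: best is 15.5, kept {D4, D5, D9}.
Then minimize max drawdown: best is 23, kept {D4, D5}.
Then minimize volatility: best is 16.9, kept {D5}.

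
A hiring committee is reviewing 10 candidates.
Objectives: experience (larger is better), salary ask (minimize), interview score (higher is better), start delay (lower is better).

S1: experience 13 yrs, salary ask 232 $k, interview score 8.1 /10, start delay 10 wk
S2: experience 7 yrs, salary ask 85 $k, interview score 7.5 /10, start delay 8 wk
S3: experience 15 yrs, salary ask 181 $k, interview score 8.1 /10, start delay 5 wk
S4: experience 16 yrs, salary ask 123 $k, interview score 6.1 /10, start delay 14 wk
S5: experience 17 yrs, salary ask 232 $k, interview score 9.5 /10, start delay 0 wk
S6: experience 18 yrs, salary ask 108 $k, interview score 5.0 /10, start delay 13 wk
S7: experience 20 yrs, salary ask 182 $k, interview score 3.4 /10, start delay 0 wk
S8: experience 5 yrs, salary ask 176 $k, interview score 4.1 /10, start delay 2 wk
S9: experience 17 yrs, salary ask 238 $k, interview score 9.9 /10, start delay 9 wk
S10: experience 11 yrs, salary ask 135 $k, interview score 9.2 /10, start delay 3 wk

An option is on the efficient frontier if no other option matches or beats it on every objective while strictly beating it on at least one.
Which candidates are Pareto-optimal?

S1: dominated by S3 (experience 15≥13, salary ask 181≤232, interview score 8.1≥8.1, start delay 5≤10).
S2: not dominated (best salary ask).
S3: not dominated.
S4: not dominated.
S5: not dominated.
S6: not dominated.
S7: not dominated (best experience).
S8: not dominated.
S9: not dominated (best interview score).
S10: not dominated.

S2, S3, S4, S5, S6, S7, S8, S9, S10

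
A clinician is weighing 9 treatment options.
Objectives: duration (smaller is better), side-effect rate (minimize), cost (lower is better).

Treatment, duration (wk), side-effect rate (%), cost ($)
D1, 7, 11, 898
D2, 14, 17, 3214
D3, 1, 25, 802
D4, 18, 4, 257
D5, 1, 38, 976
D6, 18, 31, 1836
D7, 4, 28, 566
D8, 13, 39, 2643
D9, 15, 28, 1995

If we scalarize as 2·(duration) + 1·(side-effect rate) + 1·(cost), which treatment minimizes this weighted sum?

D4

D1: 2·7 + 1·11 + 1·898 = 923
D2: 2·14 + 1·17 + 1·3214 = 3259
D3: 2·1 + 1·25 + 1·802 = 829
D4: 2·18 + 1·4 + 1·257 = 297
D5: 2·1 + 1·38 + 1·976 = 1016
D6: 2·18 + 1·31 + 1·1836 = 1903
D7: 2·4 + 1·28 + 1·566 = 602
D8: 2·13 + 1·39 + 1·2643 = 2708
D9: 2·15 + 1·28 + 1·1995 = 2053
Lowest: D4 at 297.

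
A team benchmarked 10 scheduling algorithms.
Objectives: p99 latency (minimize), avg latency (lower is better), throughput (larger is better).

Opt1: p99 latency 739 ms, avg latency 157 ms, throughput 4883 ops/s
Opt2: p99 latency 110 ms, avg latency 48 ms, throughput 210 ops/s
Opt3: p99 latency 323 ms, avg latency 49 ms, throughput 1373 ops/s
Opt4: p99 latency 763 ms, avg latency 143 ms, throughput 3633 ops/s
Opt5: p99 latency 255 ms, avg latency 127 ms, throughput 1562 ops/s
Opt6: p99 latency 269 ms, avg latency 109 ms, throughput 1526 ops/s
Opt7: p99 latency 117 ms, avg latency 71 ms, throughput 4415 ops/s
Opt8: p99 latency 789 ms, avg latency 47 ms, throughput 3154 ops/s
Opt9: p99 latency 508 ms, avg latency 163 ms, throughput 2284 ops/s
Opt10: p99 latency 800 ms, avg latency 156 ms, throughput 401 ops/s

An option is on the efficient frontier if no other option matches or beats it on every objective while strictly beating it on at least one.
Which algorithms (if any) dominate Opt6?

Opt7: p99 latency 117≤269, avg latency 71≤109, throughput 4415≥1526 — dominates Opt6.
Others (Opt1, Opt2, Opt3, Opt4, Opt5, Opt8, Opt9, Opt10) are each worse than Opt6 on at least one objective.

Opt7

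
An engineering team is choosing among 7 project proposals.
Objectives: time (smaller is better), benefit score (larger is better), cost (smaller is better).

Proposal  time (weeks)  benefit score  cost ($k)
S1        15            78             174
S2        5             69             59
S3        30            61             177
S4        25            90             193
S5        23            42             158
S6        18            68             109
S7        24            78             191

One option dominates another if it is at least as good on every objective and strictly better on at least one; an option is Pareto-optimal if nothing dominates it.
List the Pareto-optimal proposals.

S1, S2, S4

S1: not dominated.
S2: not dominated (best time).
S3: dominated by S1 (time 15≤30, benefit score 78≥61, cost 174≤177).
S4: not dominated (best benefit score).
S5: dominated by S2 (time 5≤23, benefit score 69≥42, cost 59≤158).
S6: dominated by S2 (time 5≤18, benefit score 69≥68, cost 59≤109).
S7: dominated by S1 (time 15≤24, benefit score 78≥78, cost 174≤191).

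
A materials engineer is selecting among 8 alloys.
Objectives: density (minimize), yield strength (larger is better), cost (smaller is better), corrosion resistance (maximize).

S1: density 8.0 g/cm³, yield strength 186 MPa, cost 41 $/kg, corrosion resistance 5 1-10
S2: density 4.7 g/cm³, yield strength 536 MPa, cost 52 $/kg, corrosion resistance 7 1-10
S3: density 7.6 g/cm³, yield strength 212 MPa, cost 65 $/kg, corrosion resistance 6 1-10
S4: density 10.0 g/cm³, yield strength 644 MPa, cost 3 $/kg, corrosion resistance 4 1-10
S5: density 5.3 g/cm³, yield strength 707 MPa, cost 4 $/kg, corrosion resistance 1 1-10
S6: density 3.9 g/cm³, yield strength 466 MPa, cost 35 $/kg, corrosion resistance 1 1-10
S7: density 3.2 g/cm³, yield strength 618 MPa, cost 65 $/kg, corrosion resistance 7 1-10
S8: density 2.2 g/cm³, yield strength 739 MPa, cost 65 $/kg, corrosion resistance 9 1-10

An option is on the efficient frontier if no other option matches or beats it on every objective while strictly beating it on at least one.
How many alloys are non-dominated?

S1: not dominated.
S2: not dominated.
S3: dominated by S2 (density 4.7≤7.6, yield strength 536≥212, cost 52≤65, corrosion resistance 7≥6).
S4: not dominated (best cost).
S5: not dominated.
S6: not dominated.
S7: dominated by S8 (density 2.2≤3.2, yield strength 739≥618, cost 65≤65, corrosion resistance 9≥7).
S8: not dominated (best density).
Pareto-optimal: S1, S2, S4, S5, S6, S8 → 6.

6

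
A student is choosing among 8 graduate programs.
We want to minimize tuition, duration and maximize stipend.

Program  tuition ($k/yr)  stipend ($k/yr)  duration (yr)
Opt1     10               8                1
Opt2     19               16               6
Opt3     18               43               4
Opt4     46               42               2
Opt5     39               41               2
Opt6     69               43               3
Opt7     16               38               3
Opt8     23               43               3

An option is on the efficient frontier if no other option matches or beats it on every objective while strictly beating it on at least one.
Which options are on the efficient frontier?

Opt1, Opt3, Opt4, Opt5, Opt7, Opt8

Opt1: not dominated (best tuition).
Opt2: dominated by Opt3 (tuition 18≤19, stipend 43≥16, duration 4≤6).
Opt3: not dominated.
Opt4: not dominated.
Opt5: not dominated.
Opt6: dominated by Opt8 (tuition 23≤69, stipend 43≥43, duration 3≤3).
Opt7: not dominated.
Opt8: not dominated.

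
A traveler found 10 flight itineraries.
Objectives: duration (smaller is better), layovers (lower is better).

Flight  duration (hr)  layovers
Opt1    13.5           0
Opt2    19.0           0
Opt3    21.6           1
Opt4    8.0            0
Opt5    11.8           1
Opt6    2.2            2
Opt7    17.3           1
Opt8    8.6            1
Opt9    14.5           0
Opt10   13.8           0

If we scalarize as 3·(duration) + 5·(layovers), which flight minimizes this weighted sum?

Opt6

Opt1: 3·13.5 + 5·0 = 40.5
Opt2: 3·19.0 + 5·0 = 57.0
Opt3: 3·21.6 + 5·1 = 69.8
Opt4: 3·8.0 + 5·0 = 24.0
Opt5: 3·11.8 + 5·1 = 40.4
Opt6: 3·2.2 + 5·2 = 16.6
Opt7: 3·17.3 + 5·1 = 56.9
Opt8: 3·8.6 + 5·1 = 30.8
Opt9: 3·14.5 + 5·0 = 43.5
Opt10: 3·13.8 + 5·0 = 41.4
Lowest: Opt6 at 16.6.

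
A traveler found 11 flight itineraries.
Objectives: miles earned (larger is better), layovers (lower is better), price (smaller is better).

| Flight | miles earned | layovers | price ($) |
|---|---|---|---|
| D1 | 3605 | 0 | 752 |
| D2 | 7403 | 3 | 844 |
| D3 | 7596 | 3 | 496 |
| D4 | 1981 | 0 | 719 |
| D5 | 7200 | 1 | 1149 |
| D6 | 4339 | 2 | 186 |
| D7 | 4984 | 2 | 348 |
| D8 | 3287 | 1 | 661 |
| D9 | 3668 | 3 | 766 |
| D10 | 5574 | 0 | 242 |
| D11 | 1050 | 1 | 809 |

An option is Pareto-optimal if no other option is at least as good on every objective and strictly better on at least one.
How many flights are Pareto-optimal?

D1: dominated by D10 (miles earned 5574≥3605, layovers 0≤0, price 242≤752).
D2: dominated by D3 (miles earned 7596≥7403, layovers 3≤3, price 496≤844).
D3: not dominated (best miles earned).
D4: dominated by D10 (miles earned 5574≥1981, layovers 0≤0, price 242≤719).
D5: not dominated.
D6: not dominated (best price).
D7: dominated by D10 (miles earned 5574≥4984, layovers 0≤2, price 242≤348).
D8: dominated by D10 (miles earned 5574≥3287, layovers 0≤1, price 242≤661).
D9: dominated by D3 (miles earned 7596≥3668, layovers 3≤3, price 496≤766).
D10: not dominated.
D11: dominated by D1 (miles earned 3605≥1050, layovers 0≤1, price 752≤809).
Pareto-optimal: D3, D5, D6, D10 → 4.

4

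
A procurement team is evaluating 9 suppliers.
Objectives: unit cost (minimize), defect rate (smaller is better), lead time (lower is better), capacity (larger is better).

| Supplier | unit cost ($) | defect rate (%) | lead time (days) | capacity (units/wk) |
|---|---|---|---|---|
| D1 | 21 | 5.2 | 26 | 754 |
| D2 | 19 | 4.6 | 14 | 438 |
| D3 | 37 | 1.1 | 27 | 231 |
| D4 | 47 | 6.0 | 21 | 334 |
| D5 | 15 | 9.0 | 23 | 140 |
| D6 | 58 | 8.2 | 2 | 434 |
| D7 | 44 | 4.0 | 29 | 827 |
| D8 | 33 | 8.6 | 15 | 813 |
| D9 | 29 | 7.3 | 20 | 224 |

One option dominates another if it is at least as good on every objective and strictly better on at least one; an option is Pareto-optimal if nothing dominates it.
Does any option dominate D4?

Yes

D2 vs D4: unit cost 19≤47, defect rate 4.6≤6.0, lead time 14≤21, capacity 438≥334 — D2 is at least as good on every objective and strictly better on at least one, so D2 dominates D4.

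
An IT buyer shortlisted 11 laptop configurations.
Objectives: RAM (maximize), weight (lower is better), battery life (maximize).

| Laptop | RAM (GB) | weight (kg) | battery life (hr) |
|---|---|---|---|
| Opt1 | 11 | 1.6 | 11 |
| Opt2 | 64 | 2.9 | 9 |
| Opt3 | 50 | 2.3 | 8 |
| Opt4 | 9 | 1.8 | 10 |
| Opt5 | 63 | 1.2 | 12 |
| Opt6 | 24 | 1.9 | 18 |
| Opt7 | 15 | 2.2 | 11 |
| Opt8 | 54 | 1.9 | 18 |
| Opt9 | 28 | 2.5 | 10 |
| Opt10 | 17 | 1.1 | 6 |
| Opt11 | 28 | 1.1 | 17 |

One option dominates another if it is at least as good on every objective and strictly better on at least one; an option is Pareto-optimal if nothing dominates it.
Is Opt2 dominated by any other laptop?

Opt1: worse on RAM (11 vs 64).
Opt3: worse on RAM (50 vs 64).
Opt4: worse on RAM (9 vs 64).
Opt5: worse on RAM (63 vs 64).
Opt6: worse on RAM (24 vs 64).
Opt7: worse on RAM (15 vs 64).
Opt8: worse on RAM (54 vs 64).
Opt9: worse on RAM (28 vs 64).
Opt10: worse on RAM (17 vs 64).
Opt11: worse on RAM (28 vs 64).
No option is at least as good as Opt2 on every objective and strictly better on one.

No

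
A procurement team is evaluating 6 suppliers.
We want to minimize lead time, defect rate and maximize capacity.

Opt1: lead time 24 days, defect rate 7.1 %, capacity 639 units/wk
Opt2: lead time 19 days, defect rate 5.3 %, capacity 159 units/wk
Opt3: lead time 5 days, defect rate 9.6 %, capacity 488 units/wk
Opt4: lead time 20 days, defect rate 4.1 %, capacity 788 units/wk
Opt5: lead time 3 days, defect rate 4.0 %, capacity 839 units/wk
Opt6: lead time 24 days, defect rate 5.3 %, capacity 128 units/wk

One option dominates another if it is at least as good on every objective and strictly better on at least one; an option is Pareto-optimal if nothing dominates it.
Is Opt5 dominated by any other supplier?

Opt1: worse on lead time (24 vs 3).
Opt2: worse on lead time (19 vs 3).
Opt3: worse on lead time (5 vs 3).
Opt4: worse on lead time (20 vs 3).
Opt6: worse on lead time (24 vs 3).
No option is at least as good as Opt5 on every objective and strictly better on one.

No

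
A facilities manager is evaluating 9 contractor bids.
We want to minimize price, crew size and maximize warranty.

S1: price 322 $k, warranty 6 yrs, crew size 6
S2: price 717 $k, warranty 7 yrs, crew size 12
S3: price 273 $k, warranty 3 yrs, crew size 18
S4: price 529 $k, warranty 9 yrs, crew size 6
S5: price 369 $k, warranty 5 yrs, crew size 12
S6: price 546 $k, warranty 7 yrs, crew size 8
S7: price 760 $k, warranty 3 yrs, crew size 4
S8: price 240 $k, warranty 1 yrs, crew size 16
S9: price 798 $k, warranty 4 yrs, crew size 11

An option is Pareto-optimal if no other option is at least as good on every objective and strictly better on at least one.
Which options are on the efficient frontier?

S1: not dominated.
S2: dominated by S4 (price 529≤717, warranty 9≥7, crew size 6≤12).
S3: not dominated.
S4: not dominated (best warranty).
S5: dominated by S1 (price 322≤369, warranty 6≥5, crew size 6≤12).
S6: dominated by S4 (price 529≤546, warranty 9≥7, crew size 6≤8).
S7: not dominated (best crew size).
S8: not dominated (best price).
S9: dominated by S1 (price 322≤798, warranty 6≥4, crew size 6≤11).

S1, S3, S4, S7, S8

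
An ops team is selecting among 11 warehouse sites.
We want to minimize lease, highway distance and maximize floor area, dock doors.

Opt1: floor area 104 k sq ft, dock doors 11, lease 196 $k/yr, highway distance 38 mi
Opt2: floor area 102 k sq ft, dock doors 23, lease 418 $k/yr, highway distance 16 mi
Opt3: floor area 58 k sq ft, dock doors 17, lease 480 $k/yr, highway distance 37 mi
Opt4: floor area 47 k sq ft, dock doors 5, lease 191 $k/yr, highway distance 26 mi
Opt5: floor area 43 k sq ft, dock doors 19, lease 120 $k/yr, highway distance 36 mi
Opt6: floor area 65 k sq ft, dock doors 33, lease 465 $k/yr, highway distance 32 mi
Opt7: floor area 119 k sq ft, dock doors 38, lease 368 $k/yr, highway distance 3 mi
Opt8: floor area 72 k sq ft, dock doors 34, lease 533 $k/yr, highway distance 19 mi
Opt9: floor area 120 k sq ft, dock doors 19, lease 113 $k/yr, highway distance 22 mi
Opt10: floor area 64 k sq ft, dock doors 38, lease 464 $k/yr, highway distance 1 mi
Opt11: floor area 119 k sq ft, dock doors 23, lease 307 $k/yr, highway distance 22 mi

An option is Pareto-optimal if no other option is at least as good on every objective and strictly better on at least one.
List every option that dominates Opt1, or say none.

Opt9: floor area 120≥104, dock doors 19≥11, lease 113≤196, highway distance 22≤38 — dominates Opt1.
Others (Opt2, Opt3, Opt4, Opt5, Opt6, Opt7, Opt8, Opt10, Opt11) are each worse than Opt1 on at least one objective.

Opt9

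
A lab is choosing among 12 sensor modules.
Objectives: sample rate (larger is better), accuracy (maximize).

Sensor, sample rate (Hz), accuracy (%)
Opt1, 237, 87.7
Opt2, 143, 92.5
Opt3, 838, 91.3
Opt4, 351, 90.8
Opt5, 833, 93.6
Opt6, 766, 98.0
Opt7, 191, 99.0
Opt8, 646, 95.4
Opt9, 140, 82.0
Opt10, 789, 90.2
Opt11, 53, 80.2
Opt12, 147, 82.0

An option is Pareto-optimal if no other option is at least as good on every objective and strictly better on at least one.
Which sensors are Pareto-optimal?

Opt3, Opt5, Opt6, Opt7

Opt1: dominated by Opt3 (sample rate 838≥237, accuracy 91.3≥87.7).
Opt2: dominated by Opt5 (sample rate 833≥143, accuracy 93.6≥92.5).
Opt3: not dominated (best sample rate).
Opt4: dominated by Opt3 (sample rate 838≥351, accuracy 91.3≥90.8).
Opt5: not dominated.
Opt6: not dominated.
Opt7: not dominated (best accuracy).
Opt8: dominated by Opt6 (sample rate 766≥646, accuracy 98.0≥95.4).
Opt9: dominated by Opt1 (sample rate 237≥140, accuracy 87.7≥82.0).
Opt10: dominated by Opt3 (sample rate 838≥789, accuracy 91.3≥90.2).
Opt11: dominated by Opt1 (sample rate 237≥53, accuracy 87.7≥80.2).
Opt12: dominated by Opt1 (sample rate 237≥147, accuracy 87.7≥82.0).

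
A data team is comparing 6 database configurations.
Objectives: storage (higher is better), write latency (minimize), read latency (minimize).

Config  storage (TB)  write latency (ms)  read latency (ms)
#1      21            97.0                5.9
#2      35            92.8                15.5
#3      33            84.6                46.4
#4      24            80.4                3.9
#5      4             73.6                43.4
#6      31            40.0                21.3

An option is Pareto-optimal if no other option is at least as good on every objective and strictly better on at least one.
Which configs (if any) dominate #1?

#4: storage 24≥21, write latency 80.4≤97.0, read latency 3.9≤5.9 — dominates #1.
Others (#2, #3, #5, #6) are each worse than #1 on at least one objective.

#4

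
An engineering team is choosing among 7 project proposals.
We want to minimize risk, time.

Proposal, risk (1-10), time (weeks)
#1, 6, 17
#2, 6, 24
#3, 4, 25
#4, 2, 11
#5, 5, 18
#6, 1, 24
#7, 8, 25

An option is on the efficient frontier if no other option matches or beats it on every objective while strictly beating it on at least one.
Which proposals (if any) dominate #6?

#1: worse on risk (6 vs 1).
#2: worse on risk (6 vs 1).
#3: worse on risk (4 vs 1).
#4: worse on risk (2 vs 1).
#5: worse on risk (5 vs 1).
#7: worse on risk (8 vs 1).
No option dominates #6.

none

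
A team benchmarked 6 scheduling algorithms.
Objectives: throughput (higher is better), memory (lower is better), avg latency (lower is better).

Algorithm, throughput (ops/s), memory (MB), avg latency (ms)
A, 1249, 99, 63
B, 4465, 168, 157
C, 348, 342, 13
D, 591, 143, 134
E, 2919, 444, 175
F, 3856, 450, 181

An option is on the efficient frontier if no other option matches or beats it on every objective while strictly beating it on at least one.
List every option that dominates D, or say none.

A

A: throughput 1249≥591, memory 99≤143, avg latency 63≤134 — dominates D.
Others (B, C, E, F) are each worse than D on at least one objective.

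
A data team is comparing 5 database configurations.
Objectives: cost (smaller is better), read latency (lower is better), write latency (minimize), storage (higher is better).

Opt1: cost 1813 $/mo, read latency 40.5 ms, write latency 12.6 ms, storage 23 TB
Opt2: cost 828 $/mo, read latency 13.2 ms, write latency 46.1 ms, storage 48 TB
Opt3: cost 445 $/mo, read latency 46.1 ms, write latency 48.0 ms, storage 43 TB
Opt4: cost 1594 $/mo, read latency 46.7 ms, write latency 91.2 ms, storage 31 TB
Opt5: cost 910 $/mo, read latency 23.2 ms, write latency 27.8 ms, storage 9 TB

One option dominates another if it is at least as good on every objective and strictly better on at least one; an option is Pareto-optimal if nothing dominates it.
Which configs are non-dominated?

Opt1, Opt2, Opt3, Opt5

Opt1: not dominated (best write latency).
Opt2: not dominated (best read latency).
Opt3: not dominated (best cost).
Opt4: dominated by Opt2 (cost 828≤1594, read latency 13.2≤46.7, write latency 46.1≤91.2, storage 48≥31).
Opt5: not dominated.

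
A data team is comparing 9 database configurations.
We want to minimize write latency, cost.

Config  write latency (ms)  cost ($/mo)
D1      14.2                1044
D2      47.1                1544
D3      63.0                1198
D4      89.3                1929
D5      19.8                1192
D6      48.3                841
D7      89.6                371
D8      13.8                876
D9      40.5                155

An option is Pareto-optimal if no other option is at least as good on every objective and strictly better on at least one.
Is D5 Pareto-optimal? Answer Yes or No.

D1 vs D5: write latency 14.2≤19.8, cost 1044≤1192 — D1 is at least as good on every objective and strictly better on at least one, so D1 dominates D5.

No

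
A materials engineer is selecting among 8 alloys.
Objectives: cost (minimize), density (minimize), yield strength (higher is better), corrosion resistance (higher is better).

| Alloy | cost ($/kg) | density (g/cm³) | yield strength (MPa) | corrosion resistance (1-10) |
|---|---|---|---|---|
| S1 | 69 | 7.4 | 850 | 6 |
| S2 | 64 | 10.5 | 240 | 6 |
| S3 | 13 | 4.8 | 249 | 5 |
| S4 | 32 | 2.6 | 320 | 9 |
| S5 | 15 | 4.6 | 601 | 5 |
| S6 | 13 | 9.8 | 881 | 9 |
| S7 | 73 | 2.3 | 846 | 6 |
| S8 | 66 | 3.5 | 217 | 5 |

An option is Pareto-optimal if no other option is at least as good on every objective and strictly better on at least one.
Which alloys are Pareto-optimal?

S1: not dominated.
S2: dominated by S4 (cost 32≤64, density 2.6≤10.5, yield strength 320≥240, corrosion resistance 9≥6).
S3: not dominated.
S4: not dominated.
S5: not dominated.
S6: not dominated (best yield strength).
S7: not dominated (best density).
S8: dominated by S4 (cost 32≤66, density 2.6≤3.5, yield strength 320≥217, corrosion resistance 9≥5).

S1, S3, S4, S5, S6, S7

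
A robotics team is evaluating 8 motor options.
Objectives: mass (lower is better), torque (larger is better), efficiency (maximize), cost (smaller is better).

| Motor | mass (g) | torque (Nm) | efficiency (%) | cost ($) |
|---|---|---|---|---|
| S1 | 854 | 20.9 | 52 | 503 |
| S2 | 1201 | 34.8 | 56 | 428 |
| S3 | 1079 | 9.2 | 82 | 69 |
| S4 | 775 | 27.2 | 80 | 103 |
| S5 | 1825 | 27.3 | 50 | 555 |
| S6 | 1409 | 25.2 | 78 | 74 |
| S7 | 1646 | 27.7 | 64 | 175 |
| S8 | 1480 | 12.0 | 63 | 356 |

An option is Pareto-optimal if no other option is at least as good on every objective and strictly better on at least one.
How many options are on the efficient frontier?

S1: dominated by S4 (mass 775≤854, torque 27.2≥20.9, efficiency 80≥52, cost 103≤503).
S2: not dominated (best torque).
S3: not dominated (best efficiency).
S4: not dominated (best mass).
S5: dominated by S2 (mass 1201≤1825, torque 34.8≥27.3, efficiency 56≥50, cost 428≤555).
S6: not dominated.
S7: not dominated.
S8: dominated by S4 (mass 775≤1480, torque 27.2≥12.0, efficiency 80≥63, cost 103≤356).
Pareto-optimal: S2, S3, S4, S6, S7 → 5.

5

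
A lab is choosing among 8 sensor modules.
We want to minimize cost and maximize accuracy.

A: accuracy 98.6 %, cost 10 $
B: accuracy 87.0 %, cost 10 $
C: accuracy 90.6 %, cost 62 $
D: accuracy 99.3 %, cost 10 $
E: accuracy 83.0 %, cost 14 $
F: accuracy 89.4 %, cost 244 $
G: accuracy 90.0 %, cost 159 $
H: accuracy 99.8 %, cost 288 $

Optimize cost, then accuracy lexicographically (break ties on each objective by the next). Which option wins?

First minimize cost: best is 10, kept {A, B, D}.
Then maximize accuracy: best is 99.3, kept {D}.

D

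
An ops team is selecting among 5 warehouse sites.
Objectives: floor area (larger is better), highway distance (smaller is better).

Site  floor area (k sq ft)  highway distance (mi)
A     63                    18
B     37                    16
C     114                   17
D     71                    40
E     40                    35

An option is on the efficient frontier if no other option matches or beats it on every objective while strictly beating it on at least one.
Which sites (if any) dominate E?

A: floor area 63≥40, highway distance 18≤35 — dominates E.
C: floor area 114≥40, highway distance 17≤35 — dominates E.
Others (B, D) are each worse than E on at least one objective.

A, C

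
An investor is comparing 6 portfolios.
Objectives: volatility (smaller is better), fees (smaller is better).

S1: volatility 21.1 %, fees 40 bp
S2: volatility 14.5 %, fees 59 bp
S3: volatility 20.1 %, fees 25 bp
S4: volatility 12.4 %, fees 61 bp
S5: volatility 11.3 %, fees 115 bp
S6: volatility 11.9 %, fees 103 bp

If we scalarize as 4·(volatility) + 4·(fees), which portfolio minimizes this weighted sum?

S1: 4·21.1 + 4·40 = 244.4
S2: 4·14.5 + 4·59 = 294.0
S3: 4·20.1 + 4·25 = 180.4
S4: 4·12.4 + 4·61 = 293.6
S5: 4·11.3 + 4·115 = 505.2
S6: 4·11.9 + 4·103 = 459.6
Lowest: S3 at 180.4.

S3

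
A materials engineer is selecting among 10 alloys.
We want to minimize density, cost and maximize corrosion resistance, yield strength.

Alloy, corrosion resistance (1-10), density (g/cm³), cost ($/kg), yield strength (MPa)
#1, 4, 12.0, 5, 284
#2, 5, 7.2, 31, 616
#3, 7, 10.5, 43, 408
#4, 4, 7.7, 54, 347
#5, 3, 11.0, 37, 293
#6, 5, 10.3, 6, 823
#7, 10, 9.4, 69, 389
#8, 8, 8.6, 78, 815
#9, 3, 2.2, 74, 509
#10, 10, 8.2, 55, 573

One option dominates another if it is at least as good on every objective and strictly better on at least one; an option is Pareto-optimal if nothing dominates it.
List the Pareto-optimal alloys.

#1: not dominated (best cost).
#2: not dominated.
#3: not dominated.
#4: dominated by #2 (corrosion resistance 5≥4, density 7.2≤7.7, cost 31≤54, yield strength 616≥347).
#5: dominated by #2 (corrosion resistance 5≥3, density 7.2≤11.0, cost 31≤37, yield strength 616≥293).
#6: not dominated (best yield strength).
#7: dominated by #10 (corrosion resistance 10≥10, density 8.2≤9.4, cost 55≤69, yield strength 573≥389).
#8: not dominated.
#9: not dominated (best density).
#10: not dominated.

#1, #2, #3, #6, #8, #9, #10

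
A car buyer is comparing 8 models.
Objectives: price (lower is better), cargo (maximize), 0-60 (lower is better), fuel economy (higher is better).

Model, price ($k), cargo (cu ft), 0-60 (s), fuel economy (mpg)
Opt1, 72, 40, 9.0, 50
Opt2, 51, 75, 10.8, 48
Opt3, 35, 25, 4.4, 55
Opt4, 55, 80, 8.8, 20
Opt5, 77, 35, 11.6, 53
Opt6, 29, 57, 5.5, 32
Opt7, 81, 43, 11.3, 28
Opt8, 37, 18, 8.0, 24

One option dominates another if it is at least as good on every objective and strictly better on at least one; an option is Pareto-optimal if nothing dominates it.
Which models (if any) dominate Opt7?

Opt2: price 51≤81, cargo 75≥43, 0-60 10.8≤11.3, fuel economy 48≥28 — dominates Opt7.
Opt6: price 29≤81, cargo 57≥43, 0-60 5.5≤11.3, fuel economy 32≥28 — dominates Opt7.
Others (Opt1, Opt3, Opt4, Opt5, Opt8) are each worse than Opt7 on at least one objective.

Opt2, Opt6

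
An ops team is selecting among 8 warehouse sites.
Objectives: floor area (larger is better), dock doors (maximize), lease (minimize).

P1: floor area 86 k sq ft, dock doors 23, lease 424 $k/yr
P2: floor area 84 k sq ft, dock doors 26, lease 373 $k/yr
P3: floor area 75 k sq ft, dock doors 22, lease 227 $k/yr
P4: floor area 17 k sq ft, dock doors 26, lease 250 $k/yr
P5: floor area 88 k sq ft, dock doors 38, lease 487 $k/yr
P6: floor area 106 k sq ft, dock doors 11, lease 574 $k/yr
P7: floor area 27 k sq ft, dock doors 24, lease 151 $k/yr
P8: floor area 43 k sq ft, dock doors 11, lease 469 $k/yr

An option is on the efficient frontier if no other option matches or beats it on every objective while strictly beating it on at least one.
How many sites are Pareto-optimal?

7

P1: not dominated.
P2: not dominated.
P3: not dominated.
P4: not dominated.
P5: not dominated (best dock doors).
P6: not dominated (best floor area).
P7: not dominated (best lease).
P8: dominated by P1 (floor area 86≥43, dock doors 23≥11, lease 424≤469).
Pareto-optimal: P1, P2, P3, P4, P5, P6, P7 → 7.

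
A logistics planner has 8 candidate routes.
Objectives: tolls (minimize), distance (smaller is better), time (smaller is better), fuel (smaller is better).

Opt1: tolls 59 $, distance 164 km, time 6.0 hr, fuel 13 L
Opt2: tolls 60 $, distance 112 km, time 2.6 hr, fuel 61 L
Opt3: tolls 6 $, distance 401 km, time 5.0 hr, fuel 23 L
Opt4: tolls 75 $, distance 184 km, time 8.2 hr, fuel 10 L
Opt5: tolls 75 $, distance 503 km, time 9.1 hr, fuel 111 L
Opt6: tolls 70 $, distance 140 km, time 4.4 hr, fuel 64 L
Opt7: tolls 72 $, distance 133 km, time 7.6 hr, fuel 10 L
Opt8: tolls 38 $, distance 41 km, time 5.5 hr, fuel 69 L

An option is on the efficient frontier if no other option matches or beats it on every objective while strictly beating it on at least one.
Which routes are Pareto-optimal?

Opt1, Opt2, Opt3, Opt7, Opt8

Opt1: not dominated.
Opt2: not dominated (best time).
Opt3: not dominated (best tolls).
Opt4: dominated by Opt7 (tolls 72≤75, distance 133≤184, time 7.6≤8.2, fuel 10≤10).
Opt5: dominated by Opt1 (tolls 59≤75, distance 164≤503, time 6.0≤9.1, fuel 13≤111).
Opt6: dominated by Opt2 (tolls 60≤70, distance 112≤140, time 2.6≤4.4, fuel 61≤64).
Opt7: not dominated.
Opt8: not dominated (best distance).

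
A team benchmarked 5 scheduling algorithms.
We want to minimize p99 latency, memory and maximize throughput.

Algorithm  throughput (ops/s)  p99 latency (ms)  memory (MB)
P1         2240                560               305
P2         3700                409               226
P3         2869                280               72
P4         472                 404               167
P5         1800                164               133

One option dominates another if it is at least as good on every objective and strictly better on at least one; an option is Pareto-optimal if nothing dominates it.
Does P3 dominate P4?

Yes

P3 vs P4: throughput 2869≥472, p99 latency 280≤404, memory 72≤167 — P3 is at least as good on every objective with at least one strict improvement.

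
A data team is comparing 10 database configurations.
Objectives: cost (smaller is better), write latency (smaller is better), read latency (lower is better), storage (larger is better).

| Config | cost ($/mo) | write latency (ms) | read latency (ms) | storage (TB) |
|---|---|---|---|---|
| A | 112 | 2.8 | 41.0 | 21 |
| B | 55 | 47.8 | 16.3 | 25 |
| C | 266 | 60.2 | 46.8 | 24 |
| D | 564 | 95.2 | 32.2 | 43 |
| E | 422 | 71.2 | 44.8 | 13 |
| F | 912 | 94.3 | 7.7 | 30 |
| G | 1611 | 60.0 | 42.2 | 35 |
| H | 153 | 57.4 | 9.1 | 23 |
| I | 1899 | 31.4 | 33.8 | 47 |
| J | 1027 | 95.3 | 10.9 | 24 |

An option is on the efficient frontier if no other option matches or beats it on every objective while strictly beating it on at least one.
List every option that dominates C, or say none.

B

B: cost 55≤266, write latency 47.8≤60.2, read latency 16.3≤46.8, storage 25≥24 — dominates C.
Others (A, D, E, F, G, H, I, J) are each worse than C on at least one objective.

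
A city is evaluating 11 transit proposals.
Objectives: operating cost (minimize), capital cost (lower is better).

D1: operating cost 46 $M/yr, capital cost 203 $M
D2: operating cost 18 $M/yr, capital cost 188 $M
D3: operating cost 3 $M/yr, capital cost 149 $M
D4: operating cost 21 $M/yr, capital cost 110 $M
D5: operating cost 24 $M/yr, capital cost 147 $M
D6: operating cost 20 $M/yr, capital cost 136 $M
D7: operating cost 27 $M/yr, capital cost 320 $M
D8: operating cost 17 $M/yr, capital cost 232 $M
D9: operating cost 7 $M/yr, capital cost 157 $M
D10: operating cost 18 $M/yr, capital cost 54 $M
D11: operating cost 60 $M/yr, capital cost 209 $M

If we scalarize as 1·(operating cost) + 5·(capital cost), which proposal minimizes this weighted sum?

D10

D1: 1·46 + 5·203 = 1061
D2: 1·18 + 5·188 = 958
D3: 1·3 + 5·149 = 748
D4: 1·21 + 5·110 = 571
D5: 1·24 + 5·147 = 759
D6: 1·20 + 5·136 = 700
D7: 1·27 + 5·320 = 1627
D8: 1·17 + 5·232 = 1177
D9: 1·7 + 5·157 = 792
D10: 1·18 + 5·54 = 288
D11: 1·60 + 5·209 = 1105
Lowest: D10 at 288.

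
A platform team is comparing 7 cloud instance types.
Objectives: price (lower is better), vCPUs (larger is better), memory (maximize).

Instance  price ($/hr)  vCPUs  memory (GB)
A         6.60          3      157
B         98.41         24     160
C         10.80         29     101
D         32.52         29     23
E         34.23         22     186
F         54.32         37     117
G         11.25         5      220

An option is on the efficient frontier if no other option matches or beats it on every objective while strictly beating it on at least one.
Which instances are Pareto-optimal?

A, B, C, E, F, G

A: not dominated (best price).
B: not dominated.
C: not dominated.
D: dominated by C (price 10.80≤32.52, vCPUs 29≥29, memory 101≥23).
E: not dominated.
F: not dominated (best vCPUs).
G: not dominated (best memory).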